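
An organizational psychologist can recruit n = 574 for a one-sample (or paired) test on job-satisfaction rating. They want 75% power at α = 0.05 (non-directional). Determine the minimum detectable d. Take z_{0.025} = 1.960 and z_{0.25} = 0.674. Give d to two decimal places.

d_min ≈ 0.11

For a single sample (or paired design) of n = 574: d_min = (z_{α/2} + z_β)/√n.
z-sum = 1.960 + 0.674 = 2.634.
d_min = 2.634 / √574 = 2.634 / 23.958 = 0.110.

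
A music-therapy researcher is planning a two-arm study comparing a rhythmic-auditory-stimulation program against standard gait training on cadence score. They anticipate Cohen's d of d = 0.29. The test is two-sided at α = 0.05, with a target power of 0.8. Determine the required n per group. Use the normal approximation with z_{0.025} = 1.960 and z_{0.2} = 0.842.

n = 187 per group

For two independent groups with equal n: n = 2·((z_{α/2} + z_β) / d)².
z_{α/2} + z_β = 1.960 + 0.842 = 2.802.
n = 2 × (2.802 / 0.29)² = 2 × 9.662² = 2 × 93.36 = 186.7.
Round up to the next whole participant.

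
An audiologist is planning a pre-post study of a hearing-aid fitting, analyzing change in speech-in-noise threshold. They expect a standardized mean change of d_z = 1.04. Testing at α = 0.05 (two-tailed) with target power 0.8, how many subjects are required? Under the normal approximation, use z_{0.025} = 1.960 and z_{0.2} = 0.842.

For a paired (one-sample on differences) test: n = ((z_{α/2} + z_β) / d)².
z_{α/2} + z_β = 1.960 + 0.842 = 2.802.
n = (2.802 / 1.04)² = 2.694² = 7.26.
Round up.

n = 8 pairs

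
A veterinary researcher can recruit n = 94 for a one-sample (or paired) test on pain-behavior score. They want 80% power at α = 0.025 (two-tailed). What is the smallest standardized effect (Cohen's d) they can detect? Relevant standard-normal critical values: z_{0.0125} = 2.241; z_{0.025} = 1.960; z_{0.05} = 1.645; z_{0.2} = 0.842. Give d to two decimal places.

For a single sample (or paired design) of n = 94: d_min = (z_{α/2} + z_β)/√n.
z-sum = 2.241 + 0.842 = 3.083.
d_min = 3.083 / √94 = 3.083 / 9.695 = 0.318.

d_min ≈ 0.32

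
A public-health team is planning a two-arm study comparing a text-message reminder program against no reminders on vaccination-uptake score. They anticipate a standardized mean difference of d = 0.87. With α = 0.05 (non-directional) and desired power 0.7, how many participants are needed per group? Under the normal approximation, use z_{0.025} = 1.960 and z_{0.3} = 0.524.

n = 17 per group

For two independent groups with equal n: n = 2·((z_{α/2} + z_β) / d)².
z_{α/2} + z_β = 1.960 + 0.524 = 2.484.
n = 2 × (2.484 / 0.87)² = 2 × 2.855² = 2 × 8.15 = 16.3.
Round up to the next whole participant.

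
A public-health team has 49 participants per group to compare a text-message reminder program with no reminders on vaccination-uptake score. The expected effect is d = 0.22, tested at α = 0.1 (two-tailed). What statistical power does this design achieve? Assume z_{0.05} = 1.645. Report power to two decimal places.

power ≈ 0.29

For two equal groups, power = Φ(d·√(n/2) − z_{α/2}).
d·√(n/2) = 0.22 × √(49/2) = 0.22 × 4.950 = 1.089.
z_β = 1.089 − 1.645 = -0.556.
Power = Φ(-0.556) = 0.289.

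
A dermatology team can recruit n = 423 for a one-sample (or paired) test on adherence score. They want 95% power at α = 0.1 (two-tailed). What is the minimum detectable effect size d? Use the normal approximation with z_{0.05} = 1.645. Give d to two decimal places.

For a single sample (or paired design) of n = 423: d_min = (z_{α/2} + z_β)/√n.
z-sum = 1.645 + 1.645 = 3.290.
d_min = 3.290 / √423 = 3.290 / 20.567 = 0.160.

d_min ≈ 0.16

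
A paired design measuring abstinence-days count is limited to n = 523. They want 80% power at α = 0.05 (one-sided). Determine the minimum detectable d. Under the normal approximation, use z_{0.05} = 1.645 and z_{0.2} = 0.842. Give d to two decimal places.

For a single sample (or paired design) of n = 523: d_min = (z_{α} + z_β)/√n.
z-sum = 1.645 + 0.842 = 2.487.
d_min = 2.487 / √523 = 2.487 / 22.869 = 0.109.

d_min ≈ 0.11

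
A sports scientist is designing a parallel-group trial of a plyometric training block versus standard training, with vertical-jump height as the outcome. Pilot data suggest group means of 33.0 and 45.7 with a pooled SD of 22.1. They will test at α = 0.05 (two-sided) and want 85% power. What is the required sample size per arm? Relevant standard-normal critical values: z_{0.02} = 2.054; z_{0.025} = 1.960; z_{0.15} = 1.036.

n = 55 per group

Cohen's d = |M₁ − M₂| / SD_pooled = |33.0 − 45.7| / 22.1 = 12.7 / 22.1 = 0.575.
For two independent groups with equal n: n = 2·((z_{α/2} + z_β) / d)².
z_{α/2} + z_β = 1.960 + 1.036 = 2.996.
n = 2 × (2.996 / 0.575)² = 2 × 5.210² = 2 × 27.15 = 54.3.
Round up to the next whole participant.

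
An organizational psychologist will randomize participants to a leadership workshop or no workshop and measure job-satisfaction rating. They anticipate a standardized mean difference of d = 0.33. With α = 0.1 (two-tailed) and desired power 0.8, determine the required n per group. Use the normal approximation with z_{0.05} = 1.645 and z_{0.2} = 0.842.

For two independent groups with equal n: n = 2·((z_{α/2} + z_β) / d)².
z_{α/2} + z_β = 1.645 + 0.842 = 2.487.
n = 2 × (2.487 / 0.33)² = 2 × 7.536² = 2 × 56.80 = 113.6.
Round up to the next whole participant.

n = 114 per group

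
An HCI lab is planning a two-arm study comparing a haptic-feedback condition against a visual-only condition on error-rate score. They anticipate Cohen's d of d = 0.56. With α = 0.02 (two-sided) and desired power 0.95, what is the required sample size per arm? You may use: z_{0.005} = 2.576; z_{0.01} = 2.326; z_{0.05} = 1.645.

n = 101 per group

For two independent groups with equal n: n = 2·((z_{α/2} + z_β) / d)².
z_{α/2} + z_β = 2.326 + 1.645 = 3.971.
n = 2 × (3.971 / 0.56)² = 2 × 7.091² = 2 × 50.28 = 100.6.
Round up to the next whole participant.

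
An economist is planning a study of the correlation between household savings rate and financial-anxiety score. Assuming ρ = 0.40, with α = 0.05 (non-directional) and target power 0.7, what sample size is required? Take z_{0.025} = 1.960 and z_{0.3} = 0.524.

n = 38

Fisher's z: C = ½·ln((1+r)/(1−r)) = ½·ln(2.3333) = 0.4236.
n = ((z_{α/2} + z_β)/C)² + 3.
(1.960 + 0.524) / 0.4236 = 2.484 / 0.4236 = 5.864.
n = 5.864² + 3 = 34.39 + 3 = 37.4.
Round up.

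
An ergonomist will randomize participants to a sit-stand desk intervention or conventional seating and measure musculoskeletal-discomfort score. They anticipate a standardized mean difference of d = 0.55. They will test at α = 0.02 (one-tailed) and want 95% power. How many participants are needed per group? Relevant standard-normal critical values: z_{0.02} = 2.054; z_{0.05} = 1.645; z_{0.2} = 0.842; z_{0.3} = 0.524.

n = 91 per group

For two independent groups with equal n: n = 2·((z_{α} + z_β) / d)².
z_{α} + z_β = 2.054 + 1.645 = 3.699.
n = 2 × (3.699 / 0.55)² = 2 × 6.725² = 2 × 45.23 = 90.5.
Round up to the next whole participant.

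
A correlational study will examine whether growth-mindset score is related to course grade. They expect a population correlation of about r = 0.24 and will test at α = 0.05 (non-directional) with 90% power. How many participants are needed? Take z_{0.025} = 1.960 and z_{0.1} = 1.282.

Fisher's z: C = ½·ln((1+r)/(1−r)) = ½·ln(1.6316) = 0.2448.
n = ((z_{α/2} + z_β)/C)² + 3.
(1.960 + 1.282) / 0.2448 = 3.242 / 0.2448 = 13.243.
n = 13.243² + 3 = 175.39 + 3 = 178.4.
Round up.

n = 179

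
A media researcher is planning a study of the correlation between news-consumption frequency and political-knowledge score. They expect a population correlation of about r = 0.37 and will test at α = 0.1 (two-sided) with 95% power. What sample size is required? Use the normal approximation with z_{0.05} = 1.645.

Fisher's z: C = ½·ln((1+r)/(1−r)) = ½·ln(2.1746) = 0.3884.
n = ((z_{α/2} + z_β)/C)² + 3.
(1.645 + 1.645) / 0.3884 = 3.290 / 0.3884 = 8.471.
n = 8.471² + 3 = 71.75 + 3 = 74.8.
Round up.

n = 75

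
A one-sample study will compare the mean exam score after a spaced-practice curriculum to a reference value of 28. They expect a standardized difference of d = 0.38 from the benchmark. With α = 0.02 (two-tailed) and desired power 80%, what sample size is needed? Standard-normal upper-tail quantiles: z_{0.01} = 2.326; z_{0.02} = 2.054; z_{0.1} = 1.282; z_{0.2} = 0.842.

For a one-sample test: n = ((z_{α/2} + z_β) / d)².
z_{α/2} + z_β = 2.326 + 0.842 = 3.168.
n = (3.168 / 0.38)² = 8.337² = 69.50.
Round up.

n = 70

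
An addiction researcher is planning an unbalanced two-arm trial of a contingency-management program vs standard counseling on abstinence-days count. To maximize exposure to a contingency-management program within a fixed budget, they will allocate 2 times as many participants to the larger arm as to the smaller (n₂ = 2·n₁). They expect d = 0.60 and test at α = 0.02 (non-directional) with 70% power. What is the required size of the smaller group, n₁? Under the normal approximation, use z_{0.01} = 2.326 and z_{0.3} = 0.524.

n₁ = 34

With allocation ratio k = n₂/n₁ = 2, Var(x̄₁−x̄₂) = σ²(1/n₁ + 1/(k·n₁)) = σ²·(k+1)/(k·n₁).
So n₁ = (1 + 1/k)·((z_{α/2} + z_β)/d)² = 1.500 × (2.850/0.60)².
n₁ = 1.500 × 22.56 = 33.8.
Round up: n₁ = 34, giving n₂ = 2 × 34 = 68.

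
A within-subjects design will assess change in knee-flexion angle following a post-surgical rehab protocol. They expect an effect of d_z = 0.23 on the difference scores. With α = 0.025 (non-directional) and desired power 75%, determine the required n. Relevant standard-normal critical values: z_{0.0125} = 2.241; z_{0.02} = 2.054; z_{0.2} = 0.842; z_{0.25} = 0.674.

For a paired (one-sample on differences) test: n = ((z_{α/2} + z_β) / d)².
z_{α/2} + z_β = 2.241 + 0.674 = 2.915.
n = (2.915 / 0.23)² = 12.674² = 160.63.
Round up.

n = 161 pairs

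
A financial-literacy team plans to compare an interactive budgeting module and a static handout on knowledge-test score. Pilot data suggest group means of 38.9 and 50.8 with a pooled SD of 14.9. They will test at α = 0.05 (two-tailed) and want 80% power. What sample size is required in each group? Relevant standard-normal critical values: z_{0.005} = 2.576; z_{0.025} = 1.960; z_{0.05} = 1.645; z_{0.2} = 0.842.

Cohen's d = |M₁ − M₂| / SD_pooled = |38.9 − 50.8| / 14.9 = 11.9 / 14.9 = 0.799.
For two independent groups with equal n: n = 2·((z_{α/2} + z_β) / d)².
z_{α/2} + z_β = 1.960 + 0.842 = 2.802.
n = 2 × (2.802 / 0.799)² = 2 × 3.507² = 2 × 12.30 = 24.6.
Round up to the next whole participant.

n = 25 per group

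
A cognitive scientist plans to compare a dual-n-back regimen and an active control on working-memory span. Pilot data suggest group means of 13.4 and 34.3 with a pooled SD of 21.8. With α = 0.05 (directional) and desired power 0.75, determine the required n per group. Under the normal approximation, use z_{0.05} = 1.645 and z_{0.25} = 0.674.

Cohen's d = |M₁ − M₂| / SD_pooled = |13.4 − 34.3| / 21.8 = 20.9 / 21.8 = 0.959.
For two independent groups with equal n: n = 2·((z_{α} + z_β) / d)².
z_{α} + z_β = 1.645 + 0.674 = 2.319.
n = 2 × (2.319 / 0.959)² = 2 × 2.418² = 2 × 5.85 = 11.7.
Round up to the next whole participant.

n = 12 per group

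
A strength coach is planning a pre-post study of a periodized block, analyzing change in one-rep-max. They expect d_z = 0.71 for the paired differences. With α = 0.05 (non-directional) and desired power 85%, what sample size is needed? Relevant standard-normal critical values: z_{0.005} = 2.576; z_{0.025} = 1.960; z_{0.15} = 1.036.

n = 18 pairs

For a paired (one-sample on differences) test: n = ((z_{α/2} + z_β) / d)².
z_{α/2} + z_β = 1.960 + 1.036 = 2.996.
n = (2.996 / 0.71)² = 4.220² = 17.81.
Round up.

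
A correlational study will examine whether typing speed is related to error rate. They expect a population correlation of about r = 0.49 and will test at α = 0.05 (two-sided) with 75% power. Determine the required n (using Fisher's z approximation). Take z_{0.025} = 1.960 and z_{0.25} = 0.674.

Fisher's z: C = ½·ln((1+r)/(1−r)) = ½·ln(2.9216) = 0.5361.
n = ((z_{α/2} + z_β)/C)² + 3.
(1.960 + 0.674) / 0.5361 = 2.634 / 0.5361 = 4.913.
n = 4.913² + 3 = 24.14 + 3 = 27.1.
Round up.

n = 28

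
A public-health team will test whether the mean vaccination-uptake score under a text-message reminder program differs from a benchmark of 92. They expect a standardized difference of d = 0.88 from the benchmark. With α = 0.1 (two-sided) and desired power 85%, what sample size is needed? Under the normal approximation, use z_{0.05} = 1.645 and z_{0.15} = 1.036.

For a one-sample test: n = ((z_{α/2} + z_β) / d)².
z_{α/2} + z_β = 1.645 + 1.036 = 2.681.
n = (2.681 / 0.88)² = 3.047² = 9.28.
Round up.

n = 10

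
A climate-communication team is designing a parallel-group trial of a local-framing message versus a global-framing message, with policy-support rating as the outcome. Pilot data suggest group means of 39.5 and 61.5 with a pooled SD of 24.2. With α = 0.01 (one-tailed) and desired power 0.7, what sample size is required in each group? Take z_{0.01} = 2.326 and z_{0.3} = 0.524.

Cohen's d = |M₁ − M₂| / SD_pooled = |39.5 − 61.5| / 24.2 = 22.0 / 24.2 = 0.909.
For two independent groups with equal n: n = 2·((z_{α} + z_β) / d)².
z_{α} + z_β = 2.326 + 0.524 = 2.850.
n = 2 × (2.850 / 0.909)² = 2 × 3.135² = 2 × 9.83 = 19.7.
Round up to the next whole participant.

n = 20 per group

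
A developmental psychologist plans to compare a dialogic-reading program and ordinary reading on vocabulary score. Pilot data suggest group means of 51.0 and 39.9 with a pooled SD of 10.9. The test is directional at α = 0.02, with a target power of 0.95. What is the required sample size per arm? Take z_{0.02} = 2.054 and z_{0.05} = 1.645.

Cohen's d = |M₁ − M₂| / SD_pooled = |51.0 − 39.9| / 10.9 = 11.1 / 10.9 = 1.018.
For two independent groups with equal n: n = 2·((z_{α} + z_β) / d)².
z_{α} + z_β = 2.054 + 1.645 = 3.699.
n = 2 × (3.699 / 1.018)² = 2 × 3.634² = 2 × 13.20 = 26.4.
Round up to the next whole participant.

n = 27 per group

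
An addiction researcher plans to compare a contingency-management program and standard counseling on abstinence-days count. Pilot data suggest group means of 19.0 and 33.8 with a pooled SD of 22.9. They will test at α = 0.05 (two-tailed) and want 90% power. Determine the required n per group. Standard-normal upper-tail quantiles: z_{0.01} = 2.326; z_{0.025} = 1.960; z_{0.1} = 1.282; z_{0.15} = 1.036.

Cohen's d = |M₁ − M₂| / SD_pooled = |19.0 − 33.8| / 22.9 = 14.8 / 22.9 = 0.646.
For two independent groups with equal n: n = 2·((z_{α/2} + z_β) / d)².
z_{α/2} + z_β = 1.960 + 1.282 = 3.242.
n = 2 × (3.242 / 0.646)² = 2 × 5.019² = 2 × 25.19 = 50.4.
Round up to the next whole participant.

n = 51 per group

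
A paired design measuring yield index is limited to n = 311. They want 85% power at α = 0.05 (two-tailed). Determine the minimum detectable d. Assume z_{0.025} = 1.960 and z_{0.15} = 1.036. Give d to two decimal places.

For a single sample (or paired design) of n = 311: d_min = (z_{α/2} + z_β)/√n.
z-sum = 1.960 + 1.036 = 2.996.
d_min = 2.996 / √311 = 2.996 / 17.635 = 0.170.

d_min ≈ 0.17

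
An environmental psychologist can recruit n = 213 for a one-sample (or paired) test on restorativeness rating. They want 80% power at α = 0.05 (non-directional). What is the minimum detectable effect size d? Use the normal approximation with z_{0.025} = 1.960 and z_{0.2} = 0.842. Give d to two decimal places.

For a single sample (or paired design) of n = 213: d_min = (z_{α/2} + z_β)/√n.
z-sum = 1.960 + 0.842 = 2.802.
d_min = 2.802 / √213 = 2.802 / 14.595 = 0.192.

d_min ≈ 0.19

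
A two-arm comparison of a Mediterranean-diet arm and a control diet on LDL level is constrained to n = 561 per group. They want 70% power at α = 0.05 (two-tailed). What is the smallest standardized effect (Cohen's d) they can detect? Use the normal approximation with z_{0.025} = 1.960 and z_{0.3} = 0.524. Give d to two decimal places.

d_min ≈ 0.15

For two independent groups of n = 561 each: d_min = (z_{α/2} + z_β)·√(2/n).
z-sum = 1.960 + 0.524 = 2.484.
d_min = 2.484 × √(2/561) = 2.484 × 0.0597 = 0.148.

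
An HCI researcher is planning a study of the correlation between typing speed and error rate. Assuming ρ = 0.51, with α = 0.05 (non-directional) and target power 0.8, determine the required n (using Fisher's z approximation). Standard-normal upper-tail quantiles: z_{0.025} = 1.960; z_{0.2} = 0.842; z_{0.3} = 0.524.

Fisher's z: C = ½·ln((1+r)/(1−r)) = ½·ln(3.0816) = 0.5627.
n = ((z_{α/2} + z_β)/C)² + 3.
(1.960 + 0.842) / 0.5627 = 2.802 / 0.5627 = 4.980.
n = 4.980² + 3 = 24.80 + 3 = 27.8.
Round up.

n = 28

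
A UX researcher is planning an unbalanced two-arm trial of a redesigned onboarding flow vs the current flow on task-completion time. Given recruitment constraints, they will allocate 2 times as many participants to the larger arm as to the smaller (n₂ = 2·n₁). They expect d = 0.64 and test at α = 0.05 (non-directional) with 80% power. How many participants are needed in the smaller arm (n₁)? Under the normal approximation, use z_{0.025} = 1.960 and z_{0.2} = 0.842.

n₁ = 29

With allocation ratio k = n₂/n₁ = 2, Var(x̄₁−x̄₂) = σ²(1/n₁ + 1/(k·n₁)) = σ²·(k+1)/(k·n₁).
So n₁ = (1 + 1/k)·((z_{α/2} + z_β)/d)² = 1.500 × (2.802/0.64)².
n₁ = 1.500 × 19.17 = 28.8.
Round up: n₁ = 29, giving n₂ = 2 × 29 = 58.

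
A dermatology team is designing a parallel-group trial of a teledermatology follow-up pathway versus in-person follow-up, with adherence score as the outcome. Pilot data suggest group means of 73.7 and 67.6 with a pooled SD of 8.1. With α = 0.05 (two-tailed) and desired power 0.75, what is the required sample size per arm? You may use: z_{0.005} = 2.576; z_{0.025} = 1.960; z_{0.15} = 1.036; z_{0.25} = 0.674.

n = 25 per group

Cohen's d = |M₁ − M₂| / SD_pooled = |73.7 − 67.6| / 8.1 = 6.1 / 8.1 = 0.753.
For two independent groups with equal n: n = 2·((z_{α/2} + z_β) / d)².
z_{α/2} + z_β = 1.960 + 0.674 = 2.634.
n = 2 × (2.634 / 0.753)² = 2 × 3.498² = 2 × 12.24 = 24.5.
Round up to the next whole participant.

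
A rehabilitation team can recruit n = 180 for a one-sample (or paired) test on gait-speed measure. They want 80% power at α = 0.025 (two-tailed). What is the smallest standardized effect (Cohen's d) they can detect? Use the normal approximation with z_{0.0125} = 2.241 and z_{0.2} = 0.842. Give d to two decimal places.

For a single sample (or paired design) of n = 180: d_min = (z_{α/2} + z_β)/√n.
z-sum = 2.241 + 0.842 = 3.083.
d_min = 3.083 / √180 = 3.083 / 13.416 = 0.230.

d_min ≈ 0.23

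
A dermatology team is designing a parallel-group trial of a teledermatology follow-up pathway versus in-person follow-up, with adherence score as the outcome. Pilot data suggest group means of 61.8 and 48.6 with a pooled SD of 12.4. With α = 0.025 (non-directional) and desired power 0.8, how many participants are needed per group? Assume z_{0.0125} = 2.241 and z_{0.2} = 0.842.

Cohen's d = |M₁ − M₂| / SD_pooled = |61.8 − 48.6| / 12.4 = 13.2 / 12.4 = 1.065.
For two independent groups with equal n: n = 2·((z_{α/2} + z_β) / d)².
z_{α/2} + z_β = 2.241 + 0.842 = 3.083.
n = 2 × (3.083 / 1.065)² = 2 × 2.895² = 2 × 8.38 = 16.8.
Round up to the next whole participant.

n = 17 per group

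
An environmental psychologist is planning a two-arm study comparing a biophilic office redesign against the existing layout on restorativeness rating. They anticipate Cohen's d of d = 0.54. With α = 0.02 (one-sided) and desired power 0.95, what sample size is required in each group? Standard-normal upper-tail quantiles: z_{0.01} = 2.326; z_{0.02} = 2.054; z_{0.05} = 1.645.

For two independent groups with equal n: n = 2·((z_{α} + z_β) / d)².
z_{α} + z_β = 2.054 + 1.645 = 3.699.
n = 2 × (3.699 / 0.54)² = 2 × 6.850² = 2 × 46.92 = 93.8.
Round up to the next whole participant.

n = 94 per group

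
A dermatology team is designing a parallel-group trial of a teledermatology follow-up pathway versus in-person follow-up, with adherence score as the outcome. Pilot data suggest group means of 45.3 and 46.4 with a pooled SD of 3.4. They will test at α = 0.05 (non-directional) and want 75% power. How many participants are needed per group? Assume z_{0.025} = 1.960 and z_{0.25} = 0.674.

n = 133 per group

Cohen's d = |M₁ − M₂| / SD_pooled = |45.3 − 46.4| / 3.4 = 1.1 / 3.4 = 0.324.
For two independent groups with equal n: n = 2·((z_{α/2} + z_β) / d)².
z_{α/2} + z_β = 1.960 + 0.674 = 2.634.
n = 2 × (2.634 / 0.324)² = 2 × 8.130² = 2 × 66.09 = 132.2.
Round up to the next whole participant.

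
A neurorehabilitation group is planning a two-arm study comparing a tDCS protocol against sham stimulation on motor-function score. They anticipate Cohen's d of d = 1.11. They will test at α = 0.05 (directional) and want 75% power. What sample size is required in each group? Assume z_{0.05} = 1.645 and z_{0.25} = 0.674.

n = 9 per group

For two independent groups with equal n: n = 2·((z_{α} + z_β) / d)².
z_{α} + z_β = 1.645 + 0.674 = 2.319.
n = 2 × (2.319 / 1.11)² = 2 × 2.089² = 2 × 4.36 = 8.7.
Round up to the next whole participant.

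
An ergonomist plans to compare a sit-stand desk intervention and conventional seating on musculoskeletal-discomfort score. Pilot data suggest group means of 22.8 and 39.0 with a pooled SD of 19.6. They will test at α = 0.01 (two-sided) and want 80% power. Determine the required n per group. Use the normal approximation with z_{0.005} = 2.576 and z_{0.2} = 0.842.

n = 35 per group

Cohen's d = |M₁ − M₂| / SD_pooled = |22.8 − 39.0| / 19.6 = 16.2 / 19.6 = 0.827.
For two independent groups with equal n: n = 2·((z_{α/2} + z_β) / d)².
z_{α/2} + z_β = 2.576 + 0.842 = 3.418.
n = 2 × (3.418 / 0.827)² = 2 × 4.133² = 2 × 17.08 = 34.2.
Round up to the next whole participant.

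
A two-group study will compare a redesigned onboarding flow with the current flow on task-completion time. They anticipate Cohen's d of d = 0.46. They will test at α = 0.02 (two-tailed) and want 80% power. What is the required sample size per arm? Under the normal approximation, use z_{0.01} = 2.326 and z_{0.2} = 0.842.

n = 95 per group

For two independent groups with equal n: n = 2·((z_{α/2} + z_β) / d)².
z_{α/2} + z_β = 2.326 + 0.842 = 3.168.
n = 2 × (3.168 / 0.46)² = 2 × 6.887² = 2 × 47.43 = 94.9.
Round up to the next whole participant.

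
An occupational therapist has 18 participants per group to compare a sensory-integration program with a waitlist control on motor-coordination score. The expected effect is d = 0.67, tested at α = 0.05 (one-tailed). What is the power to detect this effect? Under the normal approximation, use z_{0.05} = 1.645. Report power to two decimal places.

power ≈ 0.64

For two equal groups, power = Φ(d·√(n/2) − z_{α}).
d·√(n/2) = 0.67 × √(18/2) = 0.67 × 3.000 = 2.010.
z_β = 2.010 − 1.645 = 0.365.
Power = Φ(0.365) = 0.642.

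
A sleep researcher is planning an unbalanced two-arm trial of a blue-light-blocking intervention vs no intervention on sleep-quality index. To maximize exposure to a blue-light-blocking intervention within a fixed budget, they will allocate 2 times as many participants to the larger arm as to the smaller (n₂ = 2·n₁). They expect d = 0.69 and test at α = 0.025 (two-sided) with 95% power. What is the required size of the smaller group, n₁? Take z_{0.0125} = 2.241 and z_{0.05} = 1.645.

With allocation ratio k = n₂/n₁ = 2, Var(x̄₁−x̄₂) = σ²(1/n₁ + 1/(k·n₁)) = σ²·(k+1)/(k·n₁).
So n₁ = (1 + 1/k)·((z_{α/2} + z_β)/d)² = 1.500 × (3.886/0.69)².
n₁ = 1.500 × 31.72 = 47.6.
Round up: n₁ = 48, giving n₂ = 2 × 48 = 96.

n₁ = 48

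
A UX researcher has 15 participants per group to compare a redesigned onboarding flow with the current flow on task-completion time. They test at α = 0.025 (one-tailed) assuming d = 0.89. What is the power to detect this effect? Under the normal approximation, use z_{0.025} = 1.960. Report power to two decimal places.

power ≈ 0.68

For two equal groups, power = Φ(d·√(n/2) − z_{α}).
d·√(n/2) = 0.89 × √(15/2) = 0.89 × 2.739 = 2.437.
z_β = 2.437 − 1.960 = 0.477.
Power = Φ(0.477) = 0.683.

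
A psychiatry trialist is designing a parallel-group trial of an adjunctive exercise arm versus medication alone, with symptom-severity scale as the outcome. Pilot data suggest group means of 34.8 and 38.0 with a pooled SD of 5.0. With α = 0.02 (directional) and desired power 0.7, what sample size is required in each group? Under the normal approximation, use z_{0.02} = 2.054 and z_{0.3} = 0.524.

Cohen's d = |M₁ − M₂| / SD_pooled = |34.8 − 38.0| / 5.0 = 3.2 / 5.0 = 0.640.
For two independent groups with equal n: n = 2·((z_{α} + z_β) / d)².
z_{α} + z_β = 2.054 + 0.524 = 2.578.
n = 2 × (2.578 / 0.640)² = 2 × 4.028² = 2 × 16.23 = 32.5.
Round up to the next whole participant.

n = 33 per group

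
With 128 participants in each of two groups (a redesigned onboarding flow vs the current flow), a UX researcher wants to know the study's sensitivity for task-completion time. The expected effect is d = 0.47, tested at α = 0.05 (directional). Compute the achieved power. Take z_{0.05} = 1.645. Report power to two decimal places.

For two equal groups, power = Φ(d·√(n/2) − z_{α}).
d·√(n/2) = 0.47 × √(128/2) = 0.47 × 8.000 = 3.760.
z_β = 3.760 − 1.645 = 2.115.
Power = Φ(2.115) = 0.983.

power ≈ 0.98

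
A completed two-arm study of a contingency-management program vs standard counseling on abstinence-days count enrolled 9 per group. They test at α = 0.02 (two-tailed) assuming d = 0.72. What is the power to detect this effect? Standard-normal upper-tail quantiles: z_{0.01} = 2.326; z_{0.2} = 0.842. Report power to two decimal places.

For two equal groups, power = Φ(d·√(n/2) − z_{α/2}).
d·√(n/2) = 0.72 × √(9/2) = 0.72 × 2.121 = 1.527.
z_β = 1.527 − 2.326 = -0.799.
Power = Φ(-0.799) = 0.212.

power ≈ 0.21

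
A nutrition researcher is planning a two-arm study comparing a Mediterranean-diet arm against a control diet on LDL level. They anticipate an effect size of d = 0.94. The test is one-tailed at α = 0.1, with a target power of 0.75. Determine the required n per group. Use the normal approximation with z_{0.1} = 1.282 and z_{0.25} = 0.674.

n = 9 per group

For two independent groups with equal n: n = 2·((z_{α} + z_β) / d)².
z_{α} + z_β = 1.282 + 0.674 = 1.956.
n = 2 × (1.956 / 0.94)² = 2 × 2.081² = 2 × 4.33 = 8.7.
Round up to the next whole participant.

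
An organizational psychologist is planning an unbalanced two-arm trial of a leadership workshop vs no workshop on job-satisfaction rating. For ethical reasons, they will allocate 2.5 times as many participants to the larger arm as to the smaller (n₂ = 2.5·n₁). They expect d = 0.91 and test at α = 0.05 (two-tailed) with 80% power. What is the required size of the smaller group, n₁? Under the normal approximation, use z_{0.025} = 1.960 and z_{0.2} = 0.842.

With allocation ratio k = n₂/n₁ = 2.5, Var(x̄₁−x̄₂) = σ²(1/n₁ + 1/(k·n₁)) = σ²·(k+1)/(k·n₁).
So n₁ = (1 + 1/k)·((z_{α/2} + z_β)/d)² = 1.400 × (2.802/0.91)².
n₁ = 1.400 × 9.48 = 13.3.
Round up: n₁ = 14, giving n₂ = 2.5 × 14 = 35.

n₁ = 14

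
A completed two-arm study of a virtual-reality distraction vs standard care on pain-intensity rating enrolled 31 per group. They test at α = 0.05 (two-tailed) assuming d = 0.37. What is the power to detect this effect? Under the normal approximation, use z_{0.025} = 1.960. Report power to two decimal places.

power ≈ 0.31

For two equal groups, power = Φ(d·√(n/2) − z_{α/2}).
d·√(n/2) = 0.37 × √(31/2) = 0.37 × 3.937 = 1.457.
z_β = 1.457 − 1.960 = -0.503.
Power = Φ(-0.503) = 0.307.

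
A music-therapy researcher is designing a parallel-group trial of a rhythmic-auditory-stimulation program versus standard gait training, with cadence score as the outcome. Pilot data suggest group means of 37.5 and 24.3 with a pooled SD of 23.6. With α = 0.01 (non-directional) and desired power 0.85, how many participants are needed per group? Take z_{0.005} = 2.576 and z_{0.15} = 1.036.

Cohen's d = |M₁ − M₂| / SD_pooled = |37.5 − 24.3| / 23.6 = 13.2 / 23.6 = 0.559.
For two independent groups with equal n: n = 2·((z_{α/2} + z_β) / d)².
z_{α/2} + z_β = 2.576 + 1.036 = 3.612.
n = 2 × (3.612 / 0.559)² = 2 × 6.462² = 2 × 41.75 = 83.5.
Round up to the next whole participant.

n = 84 per group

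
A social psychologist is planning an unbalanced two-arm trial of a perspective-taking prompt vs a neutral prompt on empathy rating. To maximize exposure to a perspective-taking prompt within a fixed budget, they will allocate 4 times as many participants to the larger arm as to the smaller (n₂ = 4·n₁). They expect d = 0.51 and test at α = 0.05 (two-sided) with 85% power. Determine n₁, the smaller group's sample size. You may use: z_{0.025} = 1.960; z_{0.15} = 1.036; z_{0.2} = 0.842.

n₁ = 44

With allocation ratio k = n₂/n₁ = 4, Var(x̄₁−x̄₂) = σ²(1/n₁ + 1/(k·n₁)) = σ²·(k+1)/(k·n₁).
So n₁ = (1 + 1/k)·((z_{α/2} + z_β)/d)² = 1.250 × (2.996/0.51)².
n₁ = 1.250 × 34.51 = 43.1.
Round up: n₁ = 44, giving n₂ = 4 × 44 = 176.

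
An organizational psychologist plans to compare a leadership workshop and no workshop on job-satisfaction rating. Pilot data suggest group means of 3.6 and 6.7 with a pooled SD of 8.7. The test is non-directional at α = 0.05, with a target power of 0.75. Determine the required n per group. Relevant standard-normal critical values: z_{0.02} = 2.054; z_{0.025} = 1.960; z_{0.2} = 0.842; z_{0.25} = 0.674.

n = 110 per group

Cohen's d = |M₁ − M₂| / SD_pooled = |3.6 − 6.7| / 8.7 = 3.1 / 8.7 = 0.356.
For two independent groups with equal n: n = 2·((z_{α/2} + z_β) / d)².
z_{α/2} + z_β = 1.960 + 0.674 = 2.634.
n = 2 × (2.634 / 0.356)² = 2 × 7.399² = 2 × 54.74 = 109.5.
Round up to the next whole participant.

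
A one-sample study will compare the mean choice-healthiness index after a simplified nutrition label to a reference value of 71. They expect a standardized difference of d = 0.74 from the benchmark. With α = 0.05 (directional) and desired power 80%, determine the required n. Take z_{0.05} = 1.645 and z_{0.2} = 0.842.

n = 12

For a one-sample test: n = ((z_{α} + z_β) / d)².
z_{α} + z_β = 1.645 + 0.842 = 2.487.
n = (2.487 / 0.74)² = 3.361² = 11.30.
Round up.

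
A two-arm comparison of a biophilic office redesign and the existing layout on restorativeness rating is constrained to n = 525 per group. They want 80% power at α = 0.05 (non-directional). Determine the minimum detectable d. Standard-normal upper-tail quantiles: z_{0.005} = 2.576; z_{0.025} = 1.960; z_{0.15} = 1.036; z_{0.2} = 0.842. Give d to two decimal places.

For two independent groups of n = 525 each: d_min = (z_{α/2} + z_β)·√(2/n).
z-sum = 1.960 + 0.842 = 2.802.
d_min = 2.802 × √(2/525) = 2.802 × 0.0617 = 0.173.

d_min ≈ 0.17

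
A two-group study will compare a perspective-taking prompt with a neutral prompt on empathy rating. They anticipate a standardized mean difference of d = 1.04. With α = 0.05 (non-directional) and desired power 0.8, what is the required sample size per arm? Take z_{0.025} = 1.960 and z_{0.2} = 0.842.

For two independent groups with equal n: n = 2·((z_{α/2} + z_β) / d)².
z_{α/2} + z_β = 1.960 + 0.842 = 2.802.
n = 2 × (2.802 / 1.04)² = 2 × 2.694² = 2 × 7.26 = 14.5.
Round up to the next whole participant.

n = 15 per group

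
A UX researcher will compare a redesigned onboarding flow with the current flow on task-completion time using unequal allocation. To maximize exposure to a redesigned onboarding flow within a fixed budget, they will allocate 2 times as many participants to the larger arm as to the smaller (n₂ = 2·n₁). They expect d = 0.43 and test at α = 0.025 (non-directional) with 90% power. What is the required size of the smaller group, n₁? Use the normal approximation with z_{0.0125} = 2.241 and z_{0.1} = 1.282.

n₁ = 101

With allocation ratio k = n₂/n₁ = 2, Var(x̄₁−x̄₂) = σ²(1/n₁ + 1/(k·n₁)) = σ²·(k+1)/(k·n₁).
So n₁ = (1 + 1/k)·((z_{α/2} + z_β)/d)² = 1.500 × (3.523/0.43)².
n₁ = 1.500 × 67.13 = 100.7.
Round up: n₁ = 101, giving n₂ = 2 × 101 = 202.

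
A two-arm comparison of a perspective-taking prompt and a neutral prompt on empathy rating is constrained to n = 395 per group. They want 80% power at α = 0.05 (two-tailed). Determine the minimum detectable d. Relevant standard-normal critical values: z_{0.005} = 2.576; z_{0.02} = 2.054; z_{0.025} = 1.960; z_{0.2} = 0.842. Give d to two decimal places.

For two independent groups of n = 395 each: d_min = (z_{α/2} + z_β)·√(2/n).
z-sum = 1.960 + 0.842 = 2.802.
d_min = 2.802 × √(2/395) = 2.802 × 0.0712 = 0.199.

d_min ≈ 0.20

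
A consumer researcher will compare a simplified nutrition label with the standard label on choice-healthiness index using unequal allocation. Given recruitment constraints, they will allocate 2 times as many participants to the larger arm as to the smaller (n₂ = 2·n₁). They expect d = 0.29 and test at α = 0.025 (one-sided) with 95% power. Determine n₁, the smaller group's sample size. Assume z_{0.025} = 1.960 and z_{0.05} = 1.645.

n₁ = 232

With allocation ratio k = n₂/n₁ = 2, Var(x̄₁−x̄₂) = σ²(1/n₁ + 1/(k·n₁)) = σ²·(k+1)/(k·n₁).
So n₁ = (1 + 1/k)·((z_{α} + z_β)/d)² = 1.500 × (3.605/0.29)².
n₁ = 1.500 × 154.53 = 231.8.
Round up: n₁ = 232, giving n₂ = 2 × 232 = 464.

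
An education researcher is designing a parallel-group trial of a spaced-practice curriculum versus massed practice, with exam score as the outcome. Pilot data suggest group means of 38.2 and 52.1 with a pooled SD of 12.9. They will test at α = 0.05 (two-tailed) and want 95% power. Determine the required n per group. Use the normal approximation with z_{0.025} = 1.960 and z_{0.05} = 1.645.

Cohen's d = |M₁ − M₂| / SD_pooled = |38.2 − 52.1| / 12.9 = 13.9 / 12.9 = 1.078.
For two independent groups with equal n: n = 2·((z_{α/2} + z_β) / d)².
z_{α/2} + z_β = 1.960 + 1.645 = 3.605.
n = 2 × (3.605 / 1.078)² = 2 × 3.344² = 2 × 11.18 = 22.4.
Round up to the next whole participant.

n = 23 per group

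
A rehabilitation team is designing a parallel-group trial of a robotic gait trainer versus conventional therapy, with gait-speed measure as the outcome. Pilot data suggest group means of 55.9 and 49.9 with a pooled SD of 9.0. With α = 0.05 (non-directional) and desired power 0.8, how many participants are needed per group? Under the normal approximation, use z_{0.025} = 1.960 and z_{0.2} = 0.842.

n = 36 per group

Cohen's d = |M₁ − M₂| / SD_pooled = |55.9 − 49.9| / 9.0 = 6.0 / 9.0 = 0.667.
For two independent groups with equal n: n = 2·((z_{α/2} + z_β) / d)².
z_{α/2} + z_β = 1.960 + 0.842 = 2.802.
n = 2 × (2.802 / 0.667)² = 2 × 4.201² = 2 × 17.65 = 35.3.
Round up to the next whole participant.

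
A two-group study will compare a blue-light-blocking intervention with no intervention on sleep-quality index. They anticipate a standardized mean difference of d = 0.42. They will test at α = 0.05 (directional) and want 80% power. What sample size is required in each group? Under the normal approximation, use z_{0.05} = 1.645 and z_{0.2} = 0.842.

n = 71 per group

For two independent groups with equal n: n = 2·((z_{α} + z_β) / d)².
z_{α} + z_β = 1.645 + 0.842 = 2.487.
n = 2 × (2.487 / 0.42)² = 2 × 5.921² = 2 × 35.06 = 70.1.
Round up to the next whole participant.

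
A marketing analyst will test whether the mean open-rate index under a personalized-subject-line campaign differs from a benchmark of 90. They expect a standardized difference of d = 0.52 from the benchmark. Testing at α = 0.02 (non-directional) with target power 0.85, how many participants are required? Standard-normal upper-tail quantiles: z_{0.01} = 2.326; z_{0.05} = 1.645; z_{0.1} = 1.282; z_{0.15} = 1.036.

For a one-sample test: n = ((z_{α/2} + z_β) / d)².
z_{α/2} + z_β = 2.326 + 1.036 = 3.362.
n = (3.362 / 0.52)² = 6.465² = 41.80.
Round up.

n = 42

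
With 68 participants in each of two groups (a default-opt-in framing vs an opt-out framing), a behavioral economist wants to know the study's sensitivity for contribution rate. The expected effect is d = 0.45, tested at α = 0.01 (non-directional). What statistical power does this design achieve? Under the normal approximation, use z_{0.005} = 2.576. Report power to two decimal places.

For two equal groups, power = Φ(d·√(n/2) − z_{α/2}).
d·√(n/2) = 0.45 × √(68/2) = 0.45 × 5.831 = 2.624.
z_β = 2.624 − 2.576 = 0.048.
Power = Φ(0.048) = 0.519.

power ≈ 0.52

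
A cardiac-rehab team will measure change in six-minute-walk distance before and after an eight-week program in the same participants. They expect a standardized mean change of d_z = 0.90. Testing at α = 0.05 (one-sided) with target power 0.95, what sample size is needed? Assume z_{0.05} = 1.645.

For a paired (one-sample on differences) test: n = ((z_{α} + z_β) / d)².
z_{α} + z_β = 1.645 + 1.645 = 3.290.
n = (3.290 / 0.90)² = 3.656² = 13.36.
Round up.

n = 14 pairs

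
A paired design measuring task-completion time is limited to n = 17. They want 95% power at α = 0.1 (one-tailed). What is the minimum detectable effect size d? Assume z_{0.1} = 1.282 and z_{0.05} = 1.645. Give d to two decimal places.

d_min ≈ 0.71

For a single sample (or paired design) of n = 17: d_min = (z_{α} + z_β)/√n.
z-sum = 1.282 + 1.645 = 2.927.
d_min = 2.927 / √17 = 2.927 / 4.123 = 0.710.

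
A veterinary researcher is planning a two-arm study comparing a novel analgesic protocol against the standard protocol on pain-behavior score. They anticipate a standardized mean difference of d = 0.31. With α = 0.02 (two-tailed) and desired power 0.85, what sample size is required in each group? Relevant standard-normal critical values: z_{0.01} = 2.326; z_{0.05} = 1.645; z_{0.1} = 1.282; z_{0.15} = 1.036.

For two independent groups with equal n: n = 2·((z_{α/2} + z_β) / d)².
z_{α/2} + z_β = 2.326 + 1.036 = 3.362.
n = 2 × (3.362 / 0.31)² = 2 × 10.845² = 2 × 117.62 = 235.2.
Round up to the next whole participant.

n = 236 per group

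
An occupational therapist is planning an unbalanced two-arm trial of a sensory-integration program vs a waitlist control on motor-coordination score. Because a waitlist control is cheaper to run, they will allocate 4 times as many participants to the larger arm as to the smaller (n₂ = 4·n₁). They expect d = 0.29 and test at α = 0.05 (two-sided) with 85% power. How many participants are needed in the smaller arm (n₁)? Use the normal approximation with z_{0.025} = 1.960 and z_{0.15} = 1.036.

n₁ = 134

With allocation ratio k = n₂/n₁ = 4, Var(x̄₁−x̄₂) = σ²(1/n₁ + 1/(k·n₁)) = σ²·(k+1)/(k·n₁).
So n₁ = (1 + 1/k)·((z_{α/2} + z_β)/d)² = 1.250 × (2.996/0.29)².
n₁ = 1.250 × 106.73 = 133.4.
Round up: n₁ = 134, giving n₂ = 4 × 134 = 536.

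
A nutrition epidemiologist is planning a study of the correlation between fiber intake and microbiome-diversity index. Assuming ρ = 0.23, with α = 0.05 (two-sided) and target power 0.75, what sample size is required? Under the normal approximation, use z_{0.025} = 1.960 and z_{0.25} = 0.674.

n = 130

Fisher's z: C = ½·ln((1+r)/(1−r)) = ½·ln(1.5974) = 0.2342.
n = ((z_{α/2} + z_β)/C)² + 3.
(1.960 + 0.674) / 0.2342 = 2.634 / 0.2342 = 11.247.
n = 11.247² + 3 = 126.49 + 3 = 129.5.
Round up.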